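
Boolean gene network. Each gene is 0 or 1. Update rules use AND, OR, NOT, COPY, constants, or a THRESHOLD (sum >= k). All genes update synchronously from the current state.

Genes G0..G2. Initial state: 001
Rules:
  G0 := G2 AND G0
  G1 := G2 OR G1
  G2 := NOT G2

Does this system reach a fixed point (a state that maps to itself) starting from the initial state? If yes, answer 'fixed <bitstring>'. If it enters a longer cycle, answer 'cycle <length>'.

Answer: cycle 2

Derivation:
Step 0: 001
Step 1: G0=G2&G0=1&0=0 G1=G2|G1=1|0=1 G2=NOT G2=NOT 1=0 -> 010
Step 2: G0=G2&G0=0&0=0 G1=G2|G1=0|1=1 G2=NOT G2=NOT 0=1 -> 011
Step 3: G0=G2&G0=1&0=0 G1=G2|G1=1|1=1 G2=NOT G2=NOT 1=0 -> 010
Cycle of length 2 starting at step 1 -> no fixed point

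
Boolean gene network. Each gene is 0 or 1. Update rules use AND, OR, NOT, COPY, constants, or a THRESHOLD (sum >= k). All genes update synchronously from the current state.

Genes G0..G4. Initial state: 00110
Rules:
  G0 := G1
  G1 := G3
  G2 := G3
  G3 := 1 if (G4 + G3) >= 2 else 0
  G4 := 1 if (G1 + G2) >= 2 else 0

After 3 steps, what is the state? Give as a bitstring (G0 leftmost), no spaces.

Step 1: G0=G1=0 G1=G3=1 G2=G3=1 G3=(0+1>=2)=0 G4=(0+1>=2)=0 -> 01100
Step 2: G0=G1=1 G1=G3=0 G2=G3=0 G3=(0+0>=2)=0 G4=(1+1>=2)=1 -> 10001
Step 3: G0=G1=0 G1=G3=0 G2=G3=0 G3=(1+0>=2)=0 G4=(0+0>=2)=0 -> 00000

00000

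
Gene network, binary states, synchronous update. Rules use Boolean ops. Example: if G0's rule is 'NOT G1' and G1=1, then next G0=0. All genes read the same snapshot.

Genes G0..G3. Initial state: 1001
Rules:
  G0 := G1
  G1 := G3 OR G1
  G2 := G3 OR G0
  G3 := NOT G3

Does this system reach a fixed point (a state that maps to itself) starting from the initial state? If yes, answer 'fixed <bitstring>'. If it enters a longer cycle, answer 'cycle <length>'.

Step 0: 1001
Step 1: G0=G1=0 G1=G3|G1=1|0=1 G2=G3|G0=1|1=1 G3=NOT G3=NOT 1=0 -> 0110
Step 2: G0=G1=1 G1=G3|G1=0|1=1 G2=G3|G0=0|0=0 G3=NOT G3=NOT 0=1 -> 1101
Step 3: G0=G1=1 G1=G3|G1=1|1=1 G2=G3|G0=1|1=1 G3=NOT G3=NOT 1=0 -> 1110
Step 4: G0=G1=1 G1=G3|G1=0|1=1 G2=G3|G0=0|1=1 G3=NOT G3=NOT 0=1 -> 1111
Step 5: G0=G1=1 G1=G3|G1=1|1=1 G2=G3|G0=1|1=1 G3=NOT G3=NOT 1=0 -> 1110
Cycle of length 2 starting at step 3 -> no fixed point

Answer: cycle 2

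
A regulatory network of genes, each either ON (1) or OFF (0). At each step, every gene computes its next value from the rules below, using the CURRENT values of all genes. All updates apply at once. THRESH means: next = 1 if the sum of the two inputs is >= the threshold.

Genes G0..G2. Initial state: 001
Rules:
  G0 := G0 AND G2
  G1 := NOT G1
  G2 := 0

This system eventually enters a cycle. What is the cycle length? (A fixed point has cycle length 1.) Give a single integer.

Step 0: 001
Step 1: G0=G0&G2=0&1=0 G1=NOT G1=NOT 0=1 G2=0(const) -> 010
Step 2: G0=G0&G2=0&0=0 G1=NOT G1=NOT 1=0 G2=0(const) -> 000
Step 3: G0=G0&G2=0&0=0 G1=NOT G1=NOT 0=1 G2=0(const) -> 010
State from step 3 equals state from step 1 -> cycle length 2

Answer: 2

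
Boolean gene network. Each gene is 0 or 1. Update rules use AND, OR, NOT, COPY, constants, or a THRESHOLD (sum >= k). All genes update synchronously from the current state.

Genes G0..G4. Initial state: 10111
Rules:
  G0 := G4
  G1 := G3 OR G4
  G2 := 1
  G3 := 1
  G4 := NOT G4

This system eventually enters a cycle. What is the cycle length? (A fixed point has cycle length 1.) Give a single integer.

Step 0: 10111
Step 1: G0=G4=1 G1=G3|G4=1|1=1 G2=1(const) G3=1(const) G4=NOT G4=NOT 1=0 -> 11110
Step 2: G0=G4=0 G1=G3|G4=1|0=1 G2=1(const) G3=1(const) G4=NOT G4=NOT 0=1 -> 01111
Step 3: G0=G4=1 G1=G3|G4=1|1=1 G2=1(const) G3=1(const) G4=NOT G4=NOT 1=0 -> 11110
State from step 3 equals state from step 1 -> cycle length 2

Answer: 2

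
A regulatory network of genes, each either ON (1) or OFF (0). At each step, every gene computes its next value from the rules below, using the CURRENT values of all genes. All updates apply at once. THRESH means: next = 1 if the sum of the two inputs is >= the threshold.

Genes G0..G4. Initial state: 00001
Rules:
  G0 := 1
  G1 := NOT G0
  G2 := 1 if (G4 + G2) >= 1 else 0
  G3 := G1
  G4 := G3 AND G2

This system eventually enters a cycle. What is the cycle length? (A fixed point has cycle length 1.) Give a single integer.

Answer: 1

Derivation:
Step 0: 00001
Step 1: G0=1(const) G1=NOT G0=NOT 0=1 G2=(1+0>=1)=1 G3=G1=0 G4=G3&G2=0&0=0 -> 11100
Step 2: G0=1(const) G1=NOT G0=NOT 1=0 G2=(0+1>=1)=1 G3=G1=1 G4=G3&G2=0&1=0 -> 10110
Step 3: G0=1(const) G1=NOT G0=NOT 1=0 G2=(0+1>=1)=1 G3=G1=0 G4=G3&G2=1&1=1 -> 10101
Step 4: G0=1(const) G1=NOT G0=NOT 1=0 G2=(1+1>=1)=1 G3=G1=0 G4=G3&G2=0&1=0 -> 10100
Step 5: G0=1(const) G1=NOT G0=NOT 1=0 G2=(0+1>=1)=1 G3=G1=0 G4=G3&G2=0&1=0 -> 10100
State from step 5 equals state from step 4 -> cycle length 1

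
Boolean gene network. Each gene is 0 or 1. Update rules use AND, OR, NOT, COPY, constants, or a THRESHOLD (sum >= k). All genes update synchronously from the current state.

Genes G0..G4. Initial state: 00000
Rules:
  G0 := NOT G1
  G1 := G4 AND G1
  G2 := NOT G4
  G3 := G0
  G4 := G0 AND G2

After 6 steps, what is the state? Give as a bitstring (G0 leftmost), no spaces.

Step 1: G0=NOT G1=NOT 0=1 G1=G4&G1=0&0=0 G2=NOT G4=NOT 0=1 G3=G0=0 G4=G0&G2=0&0=0 -> 10100
Step 2: G0=NOT G1=NOT 0=1 G1=G4&G1=0&0=0 G2=NOT G4=NOT 0=1 G3=G0=1 G4=G0&G2=1&1=1 -> 10111
Step 3: G0=NOT G1=NOT 0=1 G1=G4&G1=1&0=0 G2=NOT G4=NOT 1=0 G3=G0=1 G4=G0&G2=1&1=1 -> 10011
Step 4: G0=NOT G1=NOT 0=1 G1=G4&G1=1&0=0 G2=NOT G4=NOT 1=0 G3=G0=1 G4=G0&G2=1&0=0 -> 10010
Step 5: G0=NOT G1=NOT 0=1 G1=G4&G1=0&0=0 G2=NOT G4=NOT 0=1 G3=G0=1 G4=G0&G2=1&0=0 -> 10110
Step 6: G0=NOT G1=NOT 0=1 G1=G4&G1=0&0=0 G2=NOT G4=NOT 0=1 G3=G0=1 G4=G0&G2=1&1=1 -> 10111

10111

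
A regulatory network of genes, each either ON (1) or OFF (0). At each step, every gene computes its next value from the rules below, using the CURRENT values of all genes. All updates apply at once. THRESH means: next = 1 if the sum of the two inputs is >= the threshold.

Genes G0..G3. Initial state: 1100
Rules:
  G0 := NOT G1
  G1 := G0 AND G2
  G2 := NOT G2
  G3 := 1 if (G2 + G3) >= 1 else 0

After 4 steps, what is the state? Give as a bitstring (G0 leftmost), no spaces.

Step 1: G0=NOT G1=NOT 1=0 G1=G0&G2=1&0=0 G2=NOT G2=NOT 0=1 G3=(0+0>=1)=0 -> 0010
Step 2: G0=NOT G1=NOT 0=1 G1=G0&G2=0&1=0 G2=NOT G2=NOT 1=0 G3=(1+0>=1)=1 -> 1001
Step 3: G0=NOT G1=NOT 0=1 G1=G0&G2=1&0=0 G2=NOT G2=NOT 0=1 G3=(0+1>=1)=1 -> 1011
Step 4: G0=NOT G1=NOT 0=1 G1=G0&G2=1&1=1 G2=NOT G2=NOT 1=0 G3=(1+1>=1)=1 -> 1101

1101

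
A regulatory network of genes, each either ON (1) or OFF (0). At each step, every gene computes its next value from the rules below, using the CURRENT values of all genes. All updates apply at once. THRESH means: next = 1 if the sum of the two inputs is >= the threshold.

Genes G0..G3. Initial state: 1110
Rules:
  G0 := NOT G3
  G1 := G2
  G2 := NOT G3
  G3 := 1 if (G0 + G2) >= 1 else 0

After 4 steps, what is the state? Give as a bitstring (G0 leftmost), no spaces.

Step 1: G0=NOT G3=NOT 0=1 G1=G2=1 G2=NOT G3=NOT 0=1 G3=(1+1>=1)=1 -> 1111
Step 2: G0=NOT G3=NOT 1=0 G1=G2=1 G2=NOT G3=NOT 1=0 G3=(1+1>=1)=1 -> 0101
Step 3: G0=NOT G3=NOT 1=0 G1=G2=0 G2=NOT G3=NOT 1=0 G3=(0+0>=1)=0 -> 0000
Step 4: G0=NOT G3=NOT 0=1 G1=G2=0 G2=NOT G3=NOT 0=1 G3=(0+0>=1)=0 -> 1010

1010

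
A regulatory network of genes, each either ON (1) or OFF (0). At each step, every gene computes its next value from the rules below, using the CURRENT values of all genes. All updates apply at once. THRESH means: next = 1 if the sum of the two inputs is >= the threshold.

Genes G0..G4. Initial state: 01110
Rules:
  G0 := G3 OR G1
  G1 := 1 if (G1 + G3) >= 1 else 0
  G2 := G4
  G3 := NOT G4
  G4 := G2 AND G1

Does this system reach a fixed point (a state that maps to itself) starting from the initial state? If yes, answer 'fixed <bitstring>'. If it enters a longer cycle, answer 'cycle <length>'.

Step 0: 01110
Step 1: G0=G3|G1=1|1=1 G1=(1+1>=1)=1 G2=G4=0 G3=NOT G4=NOT 0=1 G4=G2&G1=1&1=1 -> 11011
Step 2: G0=G3|G1=1|1=1 G1=(1+1>=1)=1 G2=G4=1 G3=NOT G4=NOT 1=0 G4=G2&G1=0&1=0 -> 11100
Step 3: G0=G3|G1=0|1=1 G1=(1+0>=1)=1 G2=G4=0 G3=NOT G4=NOT 0=1 G4=G2&G1=1&1=1 -> 11011
Cycle of length 2 starting at step 1 -> no fixed point

Answer: cycle 2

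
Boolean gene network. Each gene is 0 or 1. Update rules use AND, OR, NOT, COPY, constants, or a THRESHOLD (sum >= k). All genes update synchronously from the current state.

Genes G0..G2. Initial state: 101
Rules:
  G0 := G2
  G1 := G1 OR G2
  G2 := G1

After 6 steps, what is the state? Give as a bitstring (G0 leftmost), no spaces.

Step 1: G0=G2=1 G1=G1|G2=0|1=1 G2=G1=0 -> 110
Step 2: G0=G2=0 G1=G1|G2=1|0=1 G2=G1=1 -> 011
Step 3: G0=G2=1 G1=G1|G2=1|1=1 G2=G1=1 -> 111
Step 4: G0=G2=1 G1=G1|G2=1|1=1 G2=G1=1 -> 111
Step 5: G0=G2=1 G1=G1|G2=1|1=1 G2=G1=1 -> 111
Step 6: G0=G2=1 G1=G1|G2=1|1=1 G2=G1=1 -> 111

111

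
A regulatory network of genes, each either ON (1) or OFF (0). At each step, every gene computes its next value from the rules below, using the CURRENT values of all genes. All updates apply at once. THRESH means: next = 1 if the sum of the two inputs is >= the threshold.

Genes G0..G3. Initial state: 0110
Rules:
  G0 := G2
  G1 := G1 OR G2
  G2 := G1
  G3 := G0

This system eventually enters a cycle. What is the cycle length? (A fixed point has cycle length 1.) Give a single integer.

Answer: 1

Derivation:
Step 0: 0110
Step 1: G0=G2=1 G1=G1|G2=1|1=1 G2=G1=1 G3=G0=0 -> 1110
Step 2: G0=G2=1 G1=G1|G2=1|1=1 G2=G1=1 G3=G0=1 -> 1111
Step 3: G0=G2=1 G1=G1|G2=1|1=1 G2=G1=1 G3=G0=1 -> 1111
State from step 3 equals state from step 2 -> cycle length 1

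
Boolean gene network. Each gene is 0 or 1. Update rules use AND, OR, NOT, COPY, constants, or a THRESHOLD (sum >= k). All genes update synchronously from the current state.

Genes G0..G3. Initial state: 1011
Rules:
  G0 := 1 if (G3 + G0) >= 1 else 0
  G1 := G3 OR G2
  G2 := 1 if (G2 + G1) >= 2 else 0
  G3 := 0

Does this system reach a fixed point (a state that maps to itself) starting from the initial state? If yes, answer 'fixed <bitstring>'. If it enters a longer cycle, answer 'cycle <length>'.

Step 0: 1011
Step 1: G0=(1+1>=1)=1 G1=G3|G2=1|1=1 G2=(1+0>=2)=0 G3=0(const) -> 1100
Step 2: G0=(0+1>=1)=1 G1=G3|G2=0|0=0 G2=(0+1>=2)=0 G3=0(const) -> 1000
Step 3: G0=(0+1>=1)=1 G1=G3|G2=0|0=0 G2=(0+0>=2)=0 G3=0(const) -> 1000
Fixed point reached at step 2: 1000

Answer: fixed 1000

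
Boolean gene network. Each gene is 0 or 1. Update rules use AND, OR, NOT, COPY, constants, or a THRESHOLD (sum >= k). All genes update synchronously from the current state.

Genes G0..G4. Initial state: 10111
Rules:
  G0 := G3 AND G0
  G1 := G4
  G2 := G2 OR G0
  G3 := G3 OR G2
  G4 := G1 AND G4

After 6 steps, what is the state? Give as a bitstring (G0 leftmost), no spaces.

Step 1: G0=G3&G0=1&1=1 G1=G4=1 G2=G2|G0=1|1=1 G3=G3|G2=1|1=1 G4=G1&G4=0&1=0 -> 11110
Step 2: G0=G3&G0=1&1=1 G1=G4=0 G2=G2|G0=1|1=1 G3=G3|G2=1|1=1 G4=G1&G4=1&0=0 -> 10110
Step 3: G0=G3&G0=1&1=1 G1=G4=0 G2=G2|G0=1|1=1 G3=G3|G2=1|1=1 G4=G1&G4=0&0=0 -> 10110
Step 4: G0=G3&G0=1&1=1 G1=G4=0 G2=G2|G0=1|1=1 G3=G3|G2=1|1=1 G4=G1&G4=0&0=0 -> 10110
Step 5: G0=G3&G0=1&1=1 G1=G4=0 G2=G2|G0=1|1=1 G3=G3|G2=1|1=1 G4=G1&G4=0&0=0 -> 10110
Step 6: G0=G3&G0=1&1=1 G1=G4=0 G2=G2|G0=1|1=1 G3=G3|G2=1|1=1 G4=G1&G4=0&0=0 -> 10110

10110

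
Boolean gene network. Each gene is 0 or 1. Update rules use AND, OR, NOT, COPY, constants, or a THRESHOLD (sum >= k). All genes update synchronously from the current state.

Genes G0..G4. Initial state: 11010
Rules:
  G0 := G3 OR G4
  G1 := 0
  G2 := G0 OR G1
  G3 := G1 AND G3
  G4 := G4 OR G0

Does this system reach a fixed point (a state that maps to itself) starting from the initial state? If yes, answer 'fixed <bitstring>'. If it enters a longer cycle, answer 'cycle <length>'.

Answer: fixed 10101

Derivation:
Step 0: 11010
Step 1: G0=G3|G4=1|0=1 G1=0(const) G2=G0|G1=1|1=1 G3=G1&G3=1&1=1 G4=G4|G0=0|1=1 -> 10111
Step 2: G0=G3|G4=1|1=1 G1=0(const) G2=G0|G1=1|0=1 G3=G1&G3=0&1=0 G4=G4|G0=1|1=1 -> 10101
Step 3: G0=G3|G4=0|1=1 G1=0(const) G2=G0|G1=1|0=1 G3=G1&G3=0&0=0 G4=G4|G0=1|1=1 -> 10101
Fixed point reached at step 2: 10101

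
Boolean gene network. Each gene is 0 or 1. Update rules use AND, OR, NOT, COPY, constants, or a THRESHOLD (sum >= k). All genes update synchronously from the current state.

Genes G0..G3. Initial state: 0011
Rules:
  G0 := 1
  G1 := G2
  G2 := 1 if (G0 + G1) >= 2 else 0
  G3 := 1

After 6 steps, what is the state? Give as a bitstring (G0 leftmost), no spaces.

Step 1: G0=1(const) G1=G2=1 G2=(0+0>=2)=0 G3=1(const) -> 1101
Step 2: G0=1(const) G1=G2=0 G2=(1+1>=2)=1 G3=1(const) -> 1011
Step 3: G0=1(const) G1=G2=1 G2=(1+0>=2)=0 G3=1(const) -> 1101
Step 4: G0=1(const) G1=G2=0 G2=(1+1>=2)=1 G3=1(const) -> 1011
Step 5: G0=1(const) G1=G2=1 G2=(1+0>=2)=0 G3=1(const) -> 1101
Step 6: G0=1(const) G1=G2=0 G2=(1+1>=2)=1 G3=1(const) -> 1011

1011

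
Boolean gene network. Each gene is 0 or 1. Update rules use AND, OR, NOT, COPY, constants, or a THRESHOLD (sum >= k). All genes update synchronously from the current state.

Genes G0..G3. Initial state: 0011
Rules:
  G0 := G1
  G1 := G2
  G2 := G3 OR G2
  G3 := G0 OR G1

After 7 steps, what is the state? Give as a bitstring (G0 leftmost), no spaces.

Step 1: G0=G1=0 G1=G2=1 G2=G3|G2=1|1=1 G3=G0|G1=0|0=0 -> 0110
Step 2: G0=G1=1 G1=G2=1 G2=G3|G2=0|1=1 G3=G0|G1=0|1=1 -> 1111
Step 3: G0=G1=1 G1=G2=1 G2=G3|G2=1|1=1 G3=G0|G1=1|1=1 -> 1111
Step 4: G0=G1=1 G1=G2=1 G2=G3|G2=1|1=1 G3=G0|G1=1|1=1 -> 1111
Step 5: G0=G1=1 G1=G2=1 G2=G3|G2=1|1=1 G3=G0|G1=1|1=1 -> 1111
Step 6: G0=G1=1 G1=G2=1 G2=G3|G2=1|1=1 G3=G0|G1=1|1=1 -> 1111
Step 7: G0=G1=1 G1=G2=1 G2=G3|G2=1|1=1 G3=G0|G1=1|1=1 -> 1111

1111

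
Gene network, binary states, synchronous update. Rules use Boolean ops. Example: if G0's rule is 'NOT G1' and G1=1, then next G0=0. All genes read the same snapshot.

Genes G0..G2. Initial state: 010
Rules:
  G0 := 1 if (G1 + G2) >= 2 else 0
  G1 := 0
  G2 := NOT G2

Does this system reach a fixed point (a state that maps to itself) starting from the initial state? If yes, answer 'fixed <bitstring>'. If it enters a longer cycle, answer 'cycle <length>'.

Answer: cycle 2

Derivation:
Step 0: 010
Step 1: G0=(1+0>=2)=0 G1=0(const) G2=NOT G2=NOT 0=1 -> 001
Step 2: G0=(0+1>=2)=0 G1=0(const) G2=NOT G2=NOT 1=0 -> 000
Step 3: G0=(0+0>=2)=0 G1=0(const) G2=NOT G2=NOT 0=1 -> 001
Cycle of length 2 starting at step 1 -> no fixed point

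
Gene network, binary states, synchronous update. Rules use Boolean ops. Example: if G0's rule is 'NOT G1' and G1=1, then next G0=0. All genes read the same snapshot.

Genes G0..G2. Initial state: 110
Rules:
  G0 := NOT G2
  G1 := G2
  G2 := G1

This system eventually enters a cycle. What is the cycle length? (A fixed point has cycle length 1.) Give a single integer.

Step 0: 110
Step 1: G0=NOT G2=NOT 0=1 G1=G2=0 G2=G1=1 -> 101
Step 2: G0=NOT G2=NOT 1=0 G1=G2=1 G2=G1=0 -> 010
Step 3: G0=NOT G2=NOT 0=1 G1=G2=0 G2=G1=1 -> 101
State from step 3 equals state from step 1 -> cycle length 2

Answer: 2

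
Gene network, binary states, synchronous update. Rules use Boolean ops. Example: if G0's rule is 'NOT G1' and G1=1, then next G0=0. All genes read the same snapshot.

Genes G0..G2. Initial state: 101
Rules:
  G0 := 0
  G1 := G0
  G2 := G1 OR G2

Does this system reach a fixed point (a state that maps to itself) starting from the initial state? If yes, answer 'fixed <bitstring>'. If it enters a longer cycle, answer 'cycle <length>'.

Answer: fixed 001

Derivation:
Step 0: 101
Step 1: G0=0(const) G1=G0=1 G2=G1|G2=0|1=1 -> 011
Step 2: G0=0(const) G1=G0=0 G2=G1|G2=1|1=1 -> 001
Step 3: G0=0(const) G1=G0=0 G2=G1|G2=0|1=1 -> 001
Fixed point reached at step 2: 001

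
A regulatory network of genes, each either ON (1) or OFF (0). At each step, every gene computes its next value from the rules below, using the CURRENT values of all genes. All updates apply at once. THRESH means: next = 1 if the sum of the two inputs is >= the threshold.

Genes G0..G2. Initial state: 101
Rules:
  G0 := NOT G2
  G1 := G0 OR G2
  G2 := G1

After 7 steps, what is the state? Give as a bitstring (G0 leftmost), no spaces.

Step 1: G0=NOT G2=NOT 1=0 G1=G0|G2=1|1=1 G2=G1=0 -> 010
Step 2: G0=NOT G2=NOT 0=1 G1=G0|G2=0|0=0 G2=G1=1 -> 101
Step 3: G0=NOT G2=NOT 1=0 G1=G0|G2=1|1=1 G2=G1=0 -> 010
Step 4: G0=NOT G2=NOT 0=1 G1=G0|G2=0|0=0 G2=G1=1 -> 101
Step 5: G0=NOT G2=NOT 1=0 G1=G0|G2=1|1=1 G2=G1=0 -> 010
Step 6: G0=NOT G2=NOT 0=1 G1=G0|G2=0|0=0 G2=G1=1 -> 101
Step 7: G0=NOT G2=NOT 1=0 G1=G0|G2=1|1=1 G2=G1=0 -> 010

010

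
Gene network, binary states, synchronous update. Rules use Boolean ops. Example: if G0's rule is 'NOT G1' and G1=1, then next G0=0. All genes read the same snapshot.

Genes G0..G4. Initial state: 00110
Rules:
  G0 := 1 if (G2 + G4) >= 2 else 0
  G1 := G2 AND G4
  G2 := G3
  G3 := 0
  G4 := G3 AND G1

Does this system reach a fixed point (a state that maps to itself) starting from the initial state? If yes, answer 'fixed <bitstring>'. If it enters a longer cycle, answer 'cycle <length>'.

Answer: fixed 00000

Derivation:
Step 0: 00110
Step 1: G0=(1+0>=2)=0 G1=G2&G4=1&0=0 G2=G3=1 G3=0(const) G4=G3&G1=1&0=0 -> 00100
Step 2: G0=(1+0>=2)=0 G1=G2&G4=1&0=0 G2=G3=0 G3=0(const) G4=G3&G1=0&0=0 -> 00000
Step 3: G0=(0+0>=2)=0 G1=G2&G4=0&0=0 G2=G3=0 G3=0(const) G4=G3&G1=0&0=0 -> 00000
Fixed point reached at step 2: 00000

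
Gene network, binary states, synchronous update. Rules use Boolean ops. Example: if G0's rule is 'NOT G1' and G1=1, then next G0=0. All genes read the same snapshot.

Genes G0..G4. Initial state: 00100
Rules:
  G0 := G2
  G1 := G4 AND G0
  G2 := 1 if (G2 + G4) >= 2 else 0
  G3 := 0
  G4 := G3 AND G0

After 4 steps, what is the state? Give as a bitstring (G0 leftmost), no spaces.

Step 1: G0=G2=1 G1=G4&G0=0&0=0 G2=(1+0>=2)=0 G3=0(const) G4=G3&G0=0&0=0 -> 10000
Step 2: G0=G2=0 G1=G4&G0=0&1=0 G2=(0+0>=2)=0 G3=0(const) G4=G3&G0=0&1=0 -> 00000
Step 3: G0=G2=0 G1=G4&G0=0&0=0 G2=(0+0>=2)=0 G3=0(const) G4=G3&G0=0&0=0 -> 00000
Step 4: G0=G2=0 G1=G4&G0=0&0=0 G2=(0+0>=2)=0 G3=0(const) G4=G3&G0=0&0=0 -> 00000

00000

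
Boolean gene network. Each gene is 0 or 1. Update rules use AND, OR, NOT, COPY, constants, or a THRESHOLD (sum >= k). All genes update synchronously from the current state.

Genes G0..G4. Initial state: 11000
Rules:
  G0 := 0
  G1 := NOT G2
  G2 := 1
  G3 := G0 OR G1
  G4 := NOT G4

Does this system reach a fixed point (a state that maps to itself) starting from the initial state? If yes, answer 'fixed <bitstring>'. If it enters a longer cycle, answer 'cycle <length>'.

Answer: cycle 2

Derivation:
Step 0: 11000
Step 1: G0=0(const) G1=NOT G2=NOT 0=1 G2=1(const) G3=G0|G1=1|1=1 G4=NOT G4=NOT 0=1 -> 01111
Step 2: G0=0(const) G1=NOT G2=NOT 1=0 G2=1(const) G3=G0|G1=0|1=1 G4=NOT G4=NOT 1=0 -> 00110
Step 3: G0=0(const) G1=NOT G2=NOT 1=0 G2=1(const) G3=G0|G1=0|0=0 G4=NOT G4=NOT 0=1 -> 00101
Step 4: G0=0(const) G1=NOT G2=NOT 1=0 G2=1(const) G3=G0|G1=0|0=0 G4=NOT G4=NOT 1=0 -> 00100
Step 5: G0=0(const) G1=NOT G2=NOT 1=0 G2=1(const) G3=G0|G1=0|0=0 G4=NOT G4=NOT 0=1 -> 00101
Cycle of length 2 starting at step 3 -> no fixed point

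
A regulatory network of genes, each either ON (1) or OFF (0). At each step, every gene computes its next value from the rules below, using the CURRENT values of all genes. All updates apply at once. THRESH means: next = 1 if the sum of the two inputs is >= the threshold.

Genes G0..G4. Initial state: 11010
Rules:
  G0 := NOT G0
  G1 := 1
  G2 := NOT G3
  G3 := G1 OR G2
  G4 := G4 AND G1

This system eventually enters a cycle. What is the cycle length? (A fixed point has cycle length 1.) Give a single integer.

Answer: 2

Derivation:
Step 0: 11010
Step 1: G0=NOT G0=NOT 1=0 G1=1(const) G2=NOT G3=NOT 1=0 G3=G1|G2=1|0=1 G4=G4&G1=0&1=0 -> 01010
Step 2: G0=NOT G0=NOT 0=1 G1=1(const) G2=NOT G3=NOT 1=0 G3=G1|G2=1|0=1 G4=G4&G1=0&1=0 -> 11010
State from step 2 equals state from step 0 -> cycle length 2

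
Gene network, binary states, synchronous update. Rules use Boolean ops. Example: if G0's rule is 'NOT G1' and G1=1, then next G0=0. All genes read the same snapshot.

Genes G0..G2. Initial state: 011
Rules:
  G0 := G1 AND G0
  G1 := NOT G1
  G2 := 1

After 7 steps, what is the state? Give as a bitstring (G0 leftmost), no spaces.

Step 1: G0=G1&G0=1&0=0 G1=NOT G1=NOT 1=0 G2=1(const) -> 001
Step 2: G0=G1&G0=0&0=0 G1=NOT G1=NOT 0=1 G2=1(const) -> 011
Step 3: G0=G1&G0=1&0=0 G1=NOT G1=NOT 1=0 G2=1(const) -> 001
Step 4: G0=G1&G0=0&0=0 G1=NOT G1=NOT 0=1 G2=1(const) -> 011
Step 5: G0=G1&G0=1&0=0 G1=NOT G1=NOT 1=0 G2=1(const) -> 001
Step 6: G0=G1&G0=0&0=0 G1=NOT G1=NOT 0=1 G2=1(const) -> 011
Step 7: G0=G1&G0=1&0=0 G1=NOT G1=NOT 1=0 G2=1(const) -> 001

001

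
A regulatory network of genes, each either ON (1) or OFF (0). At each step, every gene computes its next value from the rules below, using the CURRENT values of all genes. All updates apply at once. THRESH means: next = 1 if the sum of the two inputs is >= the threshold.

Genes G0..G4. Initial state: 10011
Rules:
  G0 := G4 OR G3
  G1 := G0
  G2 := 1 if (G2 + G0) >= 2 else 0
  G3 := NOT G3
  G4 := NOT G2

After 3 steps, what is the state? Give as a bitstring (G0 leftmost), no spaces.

Step 1: G0=G4|G3=1|1=1 G1=G0=1 G2=(0+1>=2)=0 G3=NOT G3=NOT 1=0 G4=NOT G2=NOT 0=1 -> 11001
Step 2: G0=G4|G3=1|0=1 G1=G0=1 G2=(0+1>=2)=0 G3=NOT G3=NOT 0=1 G4=NOT G2=NOT 0=1 -> 11011
Step 3: G0=G4|G3=1|1=1 G1=G0=1 G2=(0+1>=2)=0 G3=NOT G3=NOT 1=0 G4=NOT G2=NOT 0=1 -> 11001

11001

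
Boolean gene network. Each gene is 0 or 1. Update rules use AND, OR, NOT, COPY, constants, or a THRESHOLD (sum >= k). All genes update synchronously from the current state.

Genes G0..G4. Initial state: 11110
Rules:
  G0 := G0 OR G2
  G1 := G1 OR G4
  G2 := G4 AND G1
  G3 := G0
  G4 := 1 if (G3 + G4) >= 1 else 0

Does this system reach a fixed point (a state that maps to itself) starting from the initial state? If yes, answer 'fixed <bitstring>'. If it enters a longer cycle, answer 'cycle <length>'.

Step 0: 11110
Step 1: G0=G0|G2=1|1=1 G1=G1|G4=1|0=1 G2=G4&G1=0&1=0 G3=G0=1 G4=(1+0>=1)=1 -> 11011
Step 2: G0=G0|G2=1|0=1 G1=G1|G4=1|1=1 G2=G4&G1=1&1=1 G3=G0=1 G4=(1+1>=1)=1 -> 11111
Step 3: G0=G0|G2=1|1=1 G1=G1|G4=1|1=1 G2=G4&G1=1&1=1 G3=G0=1 G4=(1+1>=1)=1 -> 11111
Fixed point reached at step 2: 11111

Answer: fixed 11111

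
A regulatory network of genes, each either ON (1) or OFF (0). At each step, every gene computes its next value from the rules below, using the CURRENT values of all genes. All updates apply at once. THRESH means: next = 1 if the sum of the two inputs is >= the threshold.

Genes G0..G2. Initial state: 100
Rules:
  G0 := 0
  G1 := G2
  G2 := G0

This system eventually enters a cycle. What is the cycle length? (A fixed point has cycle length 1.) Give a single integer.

Answer: 1

Derivation:
Step 0: 100
Step 1: G0=0(const) G1=G2=0 G2=G0=1 -> 001
Step 2: G0=0(const) G1=G2=1 G2=G0=0 -> 010
Step 3: G0=0(const) G1=G2=0 G2=G0=0 -> 000
Step 4: G0=0(const) G1=G2=0 G2=G0=0 -> 000
State from step 4 equals state from step 3 -> cycle length 1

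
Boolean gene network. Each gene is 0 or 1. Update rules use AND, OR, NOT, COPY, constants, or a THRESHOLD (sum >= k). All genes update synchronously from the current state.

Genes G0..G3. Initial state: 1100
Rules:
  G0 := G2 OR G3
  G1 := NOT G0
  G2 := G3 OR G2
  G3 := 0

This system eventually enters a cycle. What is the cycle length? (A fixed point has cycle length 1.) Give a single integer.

Step 0: 1100
Step 1: G0=G2|G3=0|0=0 G1=NOT G0=NOT 1=0 G2=G3|G2=0|0=0 G3=0(const) -> 0000
Step 2: G0=G2|G3=0|0=0 G1=NOT G0=NOT 0=1 G2=G3|G2=0|0=0 G3=0(const) -> 0100
Step 3: G0=G2|G3=0|0=0 G1=NOT G0=NOT 0=1 G2=G3|G2=0|0=0 G3=0(const) -> 0100
State from step 3 equals state from step 2 -> cycle length 1

Answer: 1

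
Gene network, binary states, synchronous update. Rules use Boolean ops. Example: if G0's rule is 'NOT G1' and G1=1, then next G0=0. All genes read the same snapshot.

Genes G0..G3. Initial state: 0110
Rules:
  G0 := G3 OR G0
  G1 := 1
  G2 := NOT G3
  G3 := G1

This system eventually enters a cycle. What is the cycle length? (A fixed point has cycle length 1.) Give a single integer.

Answer: 1

Derivation:
Step 0: 0110
Step 1: G0=G3|G0=0|0=0 G1=1(const) G2=NOT G3=NOT 0=1 G3=G1=1 -> 0111
Step 2: G0=G3|G0=1|0=1 G1=1(const) G2=NOT G3=NOT 1=0 G3=G1=1 -> 1101
Step 3: G0=G3|G0=1|1=1 G1=1(const) G2=NOT G3=NOT 1=0 G3=G1=1 -> 1101
State from step 3 equals state from step 2 -> cycle length 1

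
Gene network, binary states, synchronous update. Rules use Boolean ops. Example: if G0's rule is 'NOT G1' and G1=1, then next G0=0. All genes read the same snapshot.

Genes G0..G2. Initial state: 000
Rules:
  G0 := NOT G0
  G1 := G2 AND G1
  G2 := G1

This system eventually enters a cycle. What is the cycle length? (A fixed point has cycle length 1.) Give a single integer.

Answer: 2

Derivation:
Step 0: 000
Step 1: G0=NOT G0=NOT 0=1 G1=G2&G1=0&0=0 G2=G1=0 -> 100
Step 2: G0=NOT G0=NOT 1=0 G1=G2&G1=0&0=0 G2=G1=0 -> 000
State from step 2 equals state from step 0 -> cycle length 2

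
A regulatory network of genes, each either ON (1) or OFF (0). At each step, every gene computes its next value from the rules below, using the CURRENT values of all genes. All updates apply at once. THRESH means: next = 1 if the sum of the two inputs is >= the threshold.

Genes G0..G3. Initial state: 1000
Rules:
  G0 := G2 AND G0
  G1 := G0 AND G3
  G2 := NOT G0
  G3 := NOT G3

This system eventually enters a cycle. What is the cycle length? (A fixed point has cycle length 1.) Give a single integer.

Answer: 2

Derivation:
Step 0: 1000
Step 1: G0=G2&G0=0&1=0 G1=G0&G3=1&0=0 G2=NOT G0=NOT 1=0 G3=NOT G3=NOT 0=1 -> 0001
Step 2: G0=G2&G0=0&0=0 G1=G0&G3=0&1=0 G2=NOT G0=NOT 0=1 G3=NOT G3=NOT 1=0 -> 0010
Step 3: G0=G2&G0=1&0=0 G1=G0&G3=0&0=0 G2=NOT G0=NOT 0=1 G3=NOT G3=NOT 0=1 -> 0011
Step 4: G0=G2&G0=1&0=0 G1=G0&G3=0&1=0 G2=NOT G0=NOT 0=1 G3=NOT G3=NOT 1=0 -> 0010
State from step 4 equals state from step 2 -> cycle length 2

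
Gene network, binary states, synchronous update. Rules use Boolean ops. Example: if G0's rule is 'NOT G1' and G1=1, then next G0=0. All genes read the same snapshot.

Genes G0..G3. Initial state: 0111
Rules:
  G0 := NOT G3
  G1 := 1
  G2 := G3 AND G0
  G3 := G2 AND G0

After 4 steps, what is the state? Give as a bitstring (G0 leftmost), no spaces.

Step 1: G0=NOT G3=NOT 1=0 G1=1(const) G2=G3&G0=1&0=0 G3=G2&G0=1&0=0 -> 0100
Step 2: G0=NOT G3=NOT 0=1 G1=1(const) G2=G3&G0=0&0=0 G3=G2&G0=0&0=0 -> 1100
Step 3: G0=NOT G3=NOT 0=1 G1=1(const) G2=G3&G0=0&1=0 G3=G2&G0=0&1=0 -> 1100
Step 4: G0=NOT G3=NOT 0=1 G1=1(const) G2=G3&G0=0&1=0 G3=G2&G0=0&1=0 -> 1100

1100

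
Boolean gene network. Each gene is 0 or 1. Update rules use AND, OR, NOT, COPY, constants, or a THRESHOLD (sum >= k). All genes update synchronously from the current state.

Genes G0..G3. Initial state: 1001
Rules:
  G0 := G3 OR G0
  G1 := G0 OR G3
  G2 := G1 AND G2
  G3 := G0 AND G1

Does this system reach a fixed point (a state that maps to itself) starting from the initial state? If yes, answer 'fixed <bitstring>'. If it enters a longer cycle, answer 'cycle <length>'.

Step 0: 1001
Step 1: G0=G3|G0=1|1=1 G1=G0|G3=1|1=1 G2=G1&G2=0&0=0 G3=G0&G1=1&0=0 -> 1100
Step 2: G0=G3|G0=0|1=1 G1=G0|G3=1|0=1 G2=G1&G2=1&0=0 G3=G0&G1=1&1=1 -> 1101
Step 3: G0=G3|G0=1|1=1 G1=G0|G3=1|1=1 G2=G1&G2=1&0=0 G3=G0&G1=1&1=1 -> 1101
Fixed point reached at step 2: 1101

Answer: fixed 1101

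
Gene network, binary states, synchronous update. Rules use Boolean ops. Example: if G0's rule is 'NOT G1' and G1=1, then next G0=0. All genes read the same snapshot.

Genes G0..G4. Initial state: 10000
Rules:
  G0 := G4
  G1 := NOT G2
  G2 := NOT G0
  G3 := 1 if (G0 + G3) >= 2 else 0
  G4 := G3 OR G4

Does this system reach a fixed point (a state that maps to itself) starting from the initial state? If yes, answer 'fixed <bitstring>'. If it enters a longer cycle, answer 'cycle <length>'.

Step 0: 10000
Step 1: G0=G4=0 G1=NOT G2=NOT 0=1 G2=NOT G0=NOT 1=0 G3=(1+0>=2)=0 G4=G3|G4=0|0=0 -> 01000
Step 2: G0=G4=0 G1=NOT G2=NOT 0=1 G2=NOT G0=NOT 0=1 G3=(0+0>=2)=0 G4=G3|G4=0|0=0 -> 01100
Step 3: G0=G4=0 G1=NOT G2=NOT 1=0 G2=NOT G0=NOT 0=1 G3=(0+0>=2)=0 G4=G3|G4=0|0=0 -> 00100
Step 4: G0=G4=0 G1=NOT G2=NOT 1=0 G2=NOT G0=NOT 0=1 G3=(0+0>=2)=0 G4=G3|G4=0|0=0 -> 00100
Fixed point reached at step 3: 00100

Answer: fixed 00100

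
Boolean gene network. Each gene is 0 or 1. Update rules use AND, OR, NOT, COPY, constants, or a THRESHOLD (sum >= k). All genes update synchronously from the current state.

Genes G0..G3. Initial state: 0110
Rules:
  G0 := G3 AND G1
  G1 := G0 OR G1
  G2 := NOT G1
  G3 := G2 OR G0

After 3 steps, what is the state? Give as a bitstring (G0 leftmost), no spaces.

Step 1: G0=G3&G1=0&1=0 G1=G0|G1=0|1=1 G2=NOT G1=NOT 1=0 G3=G2|G0=1|0=1 -> 0101
Step 2: G0=G3&G1=1&1=1 G1=G0|G1=0|1=1 G2=NOT G1=NOT 1=0 G3=G2|G0=0|0=0 -> 1100
Step 3: G0=G3&G1=0&1=0 G1=G0|G1=1|1=1 G2=NOT G1=NOT 1=0 G3=G2|G0=0|1=1 -> 0101

0101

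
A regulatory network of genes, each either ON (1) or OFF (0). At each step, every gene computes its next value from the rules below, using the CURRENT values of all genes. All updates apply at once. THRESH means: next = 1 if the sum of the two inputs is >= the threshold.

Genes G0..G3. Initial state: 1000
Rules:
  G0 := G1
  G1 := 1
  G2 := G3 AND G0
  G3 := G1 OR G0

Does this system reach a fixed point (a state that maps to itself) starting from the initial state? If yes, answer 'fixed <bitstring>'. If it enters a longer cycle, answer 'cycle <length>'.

Answer: fixed 1111

Derivation:
Step 0: 1000
Step 1: G0=G1=0 G1=1(const) G2=G3&G0=0&1=0 G3=G1|G0=0|1=1 -> 0101
Step 2: G0=G1=1 G1=1(const) G2=G3&G0=1&0=0 G3=G1|G0=1|0=1 -> 1101
Step 3: G0=G1=1 G1=1(const) G2=G3&G0=1&1=1 G3=G1|G0=1|1=1 -> 1111
Step 4: G0=G1=1 G1=1(const) G2=G3&G0=1&1=1 G3=G1|G0=1|1=1 -> 1111
Fixed point reached at step 3: 1111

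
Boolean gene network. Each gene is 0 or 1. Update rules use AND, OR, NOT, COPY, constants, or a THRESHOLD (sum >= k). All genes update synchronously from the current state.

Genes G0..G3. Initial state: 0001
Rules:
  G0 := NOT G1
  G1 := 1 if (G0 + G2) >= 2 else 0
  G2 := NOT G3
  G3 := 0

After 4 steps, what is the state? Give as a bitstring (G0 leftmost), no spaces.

Step 1: G0=NOT G1=NOT 0=1 G1=(0+0>=2)=0 G2=NOT G3=NOT 1=0 G3=0(const) -> 1000
Step 2: G0=NOT G1=NOT 0=1 G1=(1+0>=2)=0 G2=NOT G3=NOT 0=1 G3=0(const) -> 1010
Step 3: G0=NOT G1=NOT 0=1 G1=(1+1>=2)=1 G2=NOT G3=NOT 0=1 G3=0(const) -> 1110
Step 4: G0=NOT G1=NOT 1=0 G1=(1+1>=2)=1 G2=NOT G3=NOT 0=1 G3=0(const) -> 0110

0110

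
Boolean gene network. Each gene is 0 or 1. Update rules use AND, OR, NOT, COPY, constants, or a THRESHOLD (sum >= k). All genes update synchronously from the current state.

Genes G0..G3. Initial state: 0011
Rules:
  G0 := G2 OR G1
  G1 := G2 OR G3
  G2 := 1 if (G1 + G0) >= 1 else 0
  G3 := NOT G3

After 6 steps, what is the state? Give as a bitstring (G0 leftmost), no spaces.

Step 1: G0=G2|G1=1|0=1 G1=G2|G3=1|1=1 G2=(0+0>=1)=0 G3=NOT G3=NOT 1=0 -> 1100
Step 2: G0=G2|G1=0|1=1 G1=G2|G3=0|0=0 G2=(1+1>=1)=1 G3=NOT G3=NOT 0=1 -> 1011
Step 3: G0=G2|G1=1|0=1 G1=G2|G3=1|1=1 G2=(0+1>=1)=1 G3=NOT G3=NOT 1=0 -> 1110
Step 4: G0=G2|G1=1|1=1 G1=G2|G3=1|0=1 G2=(1+1>=1)=1 G3=NOT G3=NOT 0=1 -> 1111
Step 5: G0=G2|G1=1|1=1 G1=G2|G3=1|1=1 G2=(1+1>=1)=1 G3=NOT G3=NOT 1=0 -> 1110
Step 6: G0=G2|G1=1|1=1 G1=G2|G3=1|0=1 G2=(1+1>=1)=1 G3=NOT G3=NOT 0=1 -> 1111

1111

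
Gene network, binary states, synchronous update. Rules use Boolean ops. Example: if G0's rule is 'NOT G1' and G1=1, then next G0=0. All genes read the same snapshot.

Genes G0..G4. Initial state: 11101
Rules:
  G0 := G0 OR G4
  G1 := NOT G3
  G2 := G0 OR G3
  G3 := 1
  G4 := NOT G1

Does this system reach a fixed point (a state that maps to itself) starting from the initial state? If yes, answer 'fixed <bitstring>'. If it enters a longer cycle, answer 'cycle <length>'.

Answer: fixed 10111

Derivation:
Step 0: 11101
Step 1: G0=G0|G4=1|1=1 G1=NOT G3=NOT 0=1 G2=G0|G3=1|0=1 G3=1(const) G4=NOT G1=NOT 1=0 -> 11110
Step 2: G0=G0|G4=1|0=1 G1=NOT G3=NOT 1=0 G2=G0|G3=1|1=1 G3=1(const) G4=NOT G1=NOT 1=0 -> 10110
Step 3: G0=G0|G4=1|0=1 G1=NOT G3=NOT 1=0 G2=G0|G3=1|1=1 G3=1(const) G4=NOT G1=NOT 0=1 -> 10111
Step 4: G0=G0|G4=1|1=1 G1=NOT G3=NOT 1=0 G2=G0|G3=1|1=1 G3=1(const) G4=NOT G1=NOT 0=1 -> 10111
Fixed point reached at step 3: 10111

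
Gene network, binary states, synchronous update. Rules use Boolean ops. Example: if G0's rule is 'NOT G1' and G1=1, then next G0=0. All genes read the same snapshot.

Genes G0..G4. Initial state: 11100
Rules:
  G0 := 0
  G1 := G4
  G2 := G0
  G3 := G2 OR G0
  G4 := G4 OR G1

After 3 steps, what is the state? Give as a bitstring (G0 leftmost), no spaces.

Step 1: G0=0(const) G1=G4=0 G2=G0=1 G3=G2|G0=1|1=1 G4=G4|G1=0|1=1 -> 00111
Step 2: G0=0(const) G1=G4=1 G2=G0=0 G3=G2|G0=1|0=1 G4=G4|G1=1|0=1 -> 01011
Step 3: G0=0(const) G1=G4=1 G2=G0=0 G3=G2|G0=0|0=0 G4=G4|G1=1|1=1 -> 01001

01001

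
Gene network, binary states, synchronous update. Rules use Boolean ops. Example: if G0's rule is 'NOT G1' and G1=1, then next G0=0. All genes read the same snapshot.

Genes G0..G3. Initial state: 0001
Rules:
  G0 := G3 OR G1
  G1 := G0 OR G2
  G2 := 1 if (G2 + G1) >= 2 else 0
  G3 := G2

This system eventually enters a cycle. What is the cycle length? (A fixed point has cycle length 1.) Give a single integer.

Answer: 2

Derivation:
Step 0: 0001
Step 1: G0=G3|G1=1|0=1 G1=G0|G2=0|0=0 G2=(0+0>=2)=0 G3=G2=0 -> 1000
Step 2: G0=G3|G1=0|0=0 G1=G0|G2=1|0=1 G2=(0+0>=2)=0 G3=G2=0 -> 0100
Step 3: G0=G3|G1=0|1=1 G1=G0|G2=0|0=0 G2=(0+1>=2)=0 G3=G2=0 -> 1000
State from step 3 equals state from step 1 -> cycle length 2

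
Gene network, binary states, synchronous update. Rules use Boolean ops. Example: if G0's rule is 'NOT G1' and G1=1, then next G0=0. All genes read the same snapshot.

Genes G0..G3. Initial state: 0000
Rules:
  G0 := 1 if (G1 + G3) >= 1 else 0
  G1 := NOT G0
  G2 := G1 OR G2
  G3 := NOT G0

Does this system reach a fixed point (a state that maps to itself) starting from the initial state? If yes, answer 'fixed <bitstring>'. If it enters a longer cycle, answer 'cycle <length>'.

Step 0: 0000
Step 1: G0=(0+0>=1)=0 G1=NOT G0=NOT 0=1 G2=G1|G2=0|0=0 G3=NOT G0=NOT 0=1 -> 0101
Step 2: G0=(1+1>=1)=1 G1=NOT G0=NOT 0=1 G2=G1|G2=1|0=1 G3=NOT G0=NOT 0=1 -> 1111
Step 3: G0=(1+1>=1)=1 G1=NOT G0=NOT 1=0 G2=G1|G2=1|1=1 G3=NOT G0=NOT 1=0 -> 1010
Step 4: G0=(0+0>=1)=0 G1=NOT G0=NOT 1=0 G2=G1|G2=0|1=1 G3=NOT G0=NOT 1=0 -> 0010
Step 5: G0=(0+0>=1)=0 G1=NOT G0=NOT 0=1 G2=G1|G2=0|1=1 G3=NOT G0=NOT 0=1 -> 0111
Step 6: G0=(1+1>=1)=1 G1=NOT G0=NOT 0=1 G2=G1|G2=1|1=1 G3=NOT G0=NOT 0=1 -> 1111
Cycle of length 4 starting at step 2 -> no fixed point

Answer: cycle 4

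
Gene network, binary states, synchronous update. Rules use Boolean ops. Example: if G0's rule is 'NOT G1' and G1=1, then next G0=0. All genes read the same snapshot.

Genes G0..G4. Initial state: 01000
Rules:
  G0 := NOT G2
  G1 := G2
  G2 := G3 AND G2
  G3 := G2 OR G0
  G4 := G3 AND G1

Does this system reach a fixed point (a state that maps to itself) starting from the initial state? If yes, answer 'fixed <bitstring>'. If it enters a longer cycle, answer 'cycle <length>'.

Step 0: 01000
Step 1: G0=NOT G2=NOT 0=1 G1=G2=0 G2=G3&G2=0&0=0 G3=G2|G0=0|0=0 G4=G3&G1=0&1=0 -> 10000
Step 2: G0=NOT G2=NOT 0=1 G1=G2=0 G2=G3&G2=0&0=0 G3=G2|G0=0|1=1 G4=G3&G1=0&0=0 -> 10010
Step 3: G0=NOT G2=NOT 0=1 G1=G2=0 G2=G3&G2=1&0=0 G3=G2|G0=0|1=1 G4=G3&G1=1&0=0 -> 10010
Fixed point reached at step 2: 10010

Answer: fixed 10010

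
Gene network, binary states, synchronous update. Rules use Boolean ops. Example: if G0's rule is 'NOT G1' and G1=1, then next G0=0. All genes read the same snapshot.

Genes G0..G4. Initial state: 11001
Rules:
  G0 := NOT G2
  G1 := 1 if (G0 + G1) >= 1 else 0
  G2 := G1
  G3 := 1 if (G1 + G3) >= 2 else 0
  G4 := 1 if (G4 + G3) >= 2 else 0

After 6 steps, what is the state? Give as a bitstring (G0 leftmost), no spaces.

Step 1: G0=NOT G2=NOT 0=1 G1=(1+1>=1)=1 G2=G1=1 G3=(1+0>=2)=0 G4=(1+0>=2)=0 -> 11100
Step 2: G0=NOT G2=NOT 1=0 G1=(1+1>=1)=1 G2=G1=1 G3=(1+0>=2)=0 G4=(0+0>=2)=0 -> 01100
Step 3: G0=NOT G2=NOT 1=0 G1=(0+1>=1)=1 G2=G1=1 G3=(1+0>=2)=0 G4=(0+0>=2)=0 -> 01100
Step 4: G0=NOT G2=NOT 1=0 G1=(0+1>=1)=1 G2=G1=1 G3=(1+0>=2)=0 G4=(0+0>=2)=0 -> 01100
Step 5: G0=NOT G2=NOT 1=0 G1=(0+1>=1)=1 G2=G1=1 G3=(1+0>=2)=0 G4=(0+0>=2)=0 -> 01100
Step 6: G0=NOT G2=NOT 1=0 G1=(0+1>=1)=1 G2=G1=1 G3=(1+0>=2)=0 G4=(0+0>=2)=0 -> 01100

01100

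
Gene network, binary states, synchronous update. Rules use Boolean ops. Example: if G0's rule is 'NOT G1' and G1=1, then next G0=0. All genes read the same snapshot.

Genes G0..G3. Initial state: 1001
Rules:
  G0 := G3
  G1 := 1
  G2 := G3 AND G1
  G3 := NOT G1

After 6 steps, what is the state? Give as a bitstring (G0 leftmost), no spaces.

Step 1: G0=G3=1 G1=1(const) G2=G3&G1=1&0=0 G3=NOT G1=NOT 0=1 -> 1101
Step 2: G0=G3=1 G1=1(const) G2=G3&G1=1&1=1 G3=NOT G1=NOT 1=0 -> 1110
Step 3: G0=G3=0 G1=1(const) G2=G3&G1=0&1=0 G3=NOT G1=NOT 1=0 -> 0100
Step 4: G0=G3=0 G1=1(const) G2=G3&G1=0&1=0 G3=NOT G1=NOT 1=0 -> 0100
Step 5: G0=G3=0 G1=1(const) G2=G3&G1=0&1=0 G3=NOT G1=NOT 1=0 -> 0100
Step 6: G0=G3=0 G1=1(const) G2=G3&G1=0&1=0 G3=NOT G1=NOT 1=0 -> 0100

0100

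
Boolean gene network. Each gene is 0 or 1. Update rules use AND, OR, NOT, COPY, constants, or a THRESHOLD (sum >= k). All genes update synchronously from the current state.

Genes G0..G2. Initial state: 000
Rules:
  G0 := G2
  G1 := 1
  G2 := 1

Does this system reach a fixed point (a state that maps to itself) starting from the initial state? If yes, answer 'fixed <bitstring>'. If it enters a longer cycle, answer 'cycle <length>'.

Answer: fixed 111

Derivation:
Step 0: 000
Step 1: G0=G2=0 G1=1(const) G2=1(const) -> 011
Step 2: G0=G2=1 G1=1(const) G2=1(const) -> 111
Step 3: G0=G2=1 G1=1(const) G2=1(const) -> 111
Fixed point reached at step 2: 111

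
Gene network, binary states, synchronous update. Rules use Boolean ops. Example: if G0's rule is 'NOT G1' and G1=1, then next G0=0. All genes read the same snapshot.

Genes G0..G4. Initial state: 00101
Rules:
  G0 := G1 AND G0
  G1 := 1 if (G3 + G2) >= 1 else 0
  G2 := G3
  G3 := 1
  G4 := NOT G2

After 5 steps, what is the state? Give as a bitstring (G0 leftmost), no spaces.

Step 1: G0=G1&G0=0&0=0 G1=(0+1>=1)=1 G2=G3=0 G3=1(const) G4=NOT G2=NOT 1=0 -> 01010
Step 2: G0=G1&G0=1&0=0 G1=(1+0>=1)=1 G2=G3=1 G3=1(const) G4=NOT G2=NOT 0=1 -> 01111
Step 3: G0=G1&G0=1&0=0 G1=(1+1>=1)=1 G2=G3=1 G3=1(const) G4=NOT G2=NOT 1=0 -> 01110
Step 4: G0=G1&G0=1&0=0 G1=(1+1>=1)=1 G2=G3=1 G3=1(const) G4=NOT G2=NOT 1=0 -> 01110
Step 5: G0=G1&G0=1&0=0 G1=(1+1>=1)=1 G2=G3=1 G3=1(const) G4=NOT G2=NOT 1=0 -> 01110

01110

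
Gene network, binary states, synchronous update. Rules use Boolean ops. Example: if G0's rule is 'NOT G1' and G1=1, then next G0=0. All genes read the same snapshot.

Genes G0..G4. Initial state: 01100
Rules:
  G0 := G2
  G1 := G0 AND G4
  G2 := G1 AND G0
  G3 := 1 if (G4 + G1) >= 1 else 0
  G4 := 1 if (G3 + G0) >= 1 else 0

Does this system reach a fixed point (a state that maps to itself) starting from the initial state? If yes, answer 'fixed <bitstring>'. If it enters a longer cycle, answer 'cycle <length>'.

Step 0: 01100
Step 1: G0=G2=1 G1=G0&G4=0&0=0 G2=G1&G0=1&0=0 G3=(0+1>=1)=1 G4=(0+0>=1)=0 -> 10010
Step 2: G0=G2=0 G1=G0&G4=1&0=0 G2=G1&G0=0&1=0 G3=(0+0>=1)=0 G4=(1+1>=1)=1 -> 00001
Step 3: G0=G2=0 G1=G0&G4=0&1=0 G2=G1&G0=0&0=0 G3=(1+0>=1)=1 G4=(0+0>=1)=0 -> 00010
Step 4: G0=G2=0 G1=G0&G4=0&0=0 G2=G1&G0=0&0=0 G3=(0+0>=1)=0 G4=(1+0>=1)=1 -> 00001
Cycle of length 2 starting at step 2 -> no fixed point

Answer: cycle 2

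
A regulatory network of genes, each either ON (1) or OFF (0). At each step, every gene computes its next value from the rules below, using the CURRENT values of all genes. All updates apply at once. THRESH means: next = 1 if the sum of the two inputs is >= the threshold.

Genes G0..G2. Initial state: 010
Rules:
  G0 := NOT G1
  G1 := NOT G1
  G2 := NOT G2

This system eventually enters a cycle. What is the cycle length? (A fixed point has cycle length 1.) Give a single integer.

Step 0: 010
Step 1: G0=NOT G1=NOT 1=0 G1=NOT G1=NOT 1=0 G2=NOT G2=NOT 0=1 -> 001
Step 2: G0=NOT G1=NOT 0=1 G1=NOT G1=NOT 0=1 G2=NOT G2=NOT 1=0 -> 110
Step 3: G0=NOT G1=NOT 1=0 G1=NOT G1=NOT 1=0 G2=NOT G2=NOT 0=1 -> 001
State from step 3 equals state from step 1 -> cycle length 2

Answer: 2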